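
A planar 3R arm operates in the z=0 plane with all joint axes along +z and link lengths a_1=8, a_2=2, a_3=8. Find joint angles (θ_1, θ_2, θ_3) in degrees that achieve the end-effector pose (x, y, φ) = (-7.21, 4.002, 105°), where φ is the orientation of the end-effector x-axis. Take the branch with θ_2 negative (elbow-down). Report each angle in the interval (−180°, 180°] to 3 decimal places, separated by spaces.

wrist centre = target − a_3·(cos φ, sin φ) = (-5.1394, -3.7254)
cos θ_2 = (40.2926−8²−2²)/(2·8·2) = -0.8659; θ_2 = -149.9807° (elbow-down)
β = atan2(-3.7254,-5.1394) = -144.0630°; ψ = atan2(-1.0006,6.2683) = -9.0694°
θ_1 = β − ψ = -134.9936°
θ_3 = φ − θ_1 − θ_2 = 29.9743° (wrapped to (-180°,180°])

-134.994 -149.981 29.974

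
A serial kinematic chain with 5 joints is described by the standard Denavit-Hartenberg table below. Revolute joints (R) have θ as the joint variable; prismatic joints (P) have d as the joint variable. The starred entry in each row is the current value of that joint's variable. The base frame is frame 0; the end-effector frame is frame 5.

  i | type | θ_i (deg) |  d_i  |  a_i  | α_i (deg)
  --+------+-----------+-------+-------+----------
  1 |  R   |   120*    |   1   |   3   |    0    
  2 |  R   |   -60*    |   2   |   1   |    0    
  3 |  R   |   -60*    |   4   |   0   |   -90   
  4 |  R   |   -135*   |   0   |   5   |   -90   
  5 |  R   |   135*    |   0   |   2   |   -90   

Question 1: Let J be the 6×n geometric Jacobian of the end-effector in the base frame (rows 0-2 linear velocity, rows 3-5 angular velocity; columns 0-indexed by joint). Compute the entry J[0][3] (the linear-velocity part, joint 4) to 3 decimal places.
2.536

axis z_3 = (-0.0000,1.0000,0.0000); lever o_n−o_3 = (-2.5355,-1.4142,2.5355)
cross product → J_v[:, 3] = (2.5355,0.0000,2.5355)
J_ω[:, 3] = z_3
entry J[0][3] = 2.5355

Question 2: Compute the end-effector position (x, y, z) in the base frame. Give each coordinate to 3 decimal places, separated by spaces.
-3.536 2.050 9.536

after link 1: o_1 = (-1.5000, 2.5981, 1.0000)
after link 2: o_2 = (-1.0000, 3.4641, 3.0000)
after link 3: o_3 = (-1.0000, 3.4641, 7.0000)
after link 4: o_4 = (-4.5355, 3.4641, 10.5355)
after link 5: o_5 = (-3.5355, 2.0499, 9.5355)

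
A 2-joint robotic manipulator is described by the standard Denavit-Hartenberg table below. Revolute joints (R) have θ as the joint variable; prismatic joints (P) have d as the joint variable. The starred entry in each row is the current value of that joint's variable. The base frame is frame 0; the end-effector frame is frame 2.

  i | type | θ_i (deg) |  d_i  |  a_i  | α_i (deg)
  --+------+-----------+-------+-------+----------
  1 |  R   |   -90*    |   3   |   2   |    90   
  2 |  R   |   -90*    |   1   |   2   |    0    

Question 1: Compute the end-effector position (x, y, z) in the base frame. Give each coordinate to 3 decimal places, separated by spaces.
-1.000 -2.000 1.000

after link 1: o_1 = (0.0000, -2.0000, 3.0000)
after link 2: o_2 = (-1.0000, -2.0000, 1.0000)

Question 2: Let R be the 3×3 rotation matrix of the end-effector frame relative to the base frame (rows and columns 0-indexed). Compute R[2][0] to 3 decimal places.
-1.000

End-effector x-axis (col 0 of R) = (-0.0000,-0.0000,-1.0000)
R[2][0] = -1.0000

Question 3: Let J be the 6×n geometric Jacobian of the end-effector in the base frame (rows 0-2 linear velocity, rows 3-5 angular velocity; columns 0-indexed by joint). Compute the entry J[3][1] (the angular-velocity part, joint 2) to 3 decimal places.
-1.000

axis z_1 = (-1.0000,-0.0000,0.0000); lever o_n−o_1 = (-1.0000,0.0000,-2.0000)
cross product → J_v[:, 1] = (0.0000,-2.0000,-0.0000)
J_ω[:, 1] = z_1
entry J[3][1] = -1.0000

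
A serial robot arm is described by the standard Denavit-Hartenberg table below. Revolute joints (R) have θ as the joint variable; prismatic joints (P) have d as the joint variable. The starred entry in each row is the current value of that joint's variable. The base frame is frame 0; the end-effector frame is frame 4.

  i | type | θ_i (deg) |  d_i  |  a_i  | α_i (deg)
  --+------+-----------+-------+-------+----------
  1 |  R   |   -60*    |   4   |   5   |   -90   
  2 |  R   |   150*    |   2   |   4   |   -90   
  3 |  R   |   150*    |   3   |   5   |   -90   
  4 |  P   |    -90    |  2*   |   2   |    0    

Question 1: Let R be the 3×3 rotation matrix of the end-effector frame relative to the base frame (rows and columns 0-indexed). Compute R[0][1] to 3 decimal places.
End-effector y-axis (col 1 of R) = (-0.0580,-0.8995,0.4330)
R[0][1] = -0.0580

-0.058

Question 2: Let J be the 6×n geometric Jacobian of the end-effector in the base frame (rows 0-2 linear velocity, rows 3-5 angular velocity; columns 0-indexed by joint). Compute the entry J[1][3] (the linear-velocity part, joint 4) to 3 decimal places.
prismatic axis z_3 = (0.9665,0.0580,0.2500)
J_v[:, 3] = z_3; J_ω[:, 3] = (0,0,0)
entry J[1][3] = 0.0580

0.058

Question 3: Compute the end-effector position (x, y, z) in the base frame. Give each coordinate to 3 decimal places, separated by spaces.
after link 1: o_1 = (2.5000, -4.3301, 4.0000)
after link 2: o_2 = (2.5000, -0.3301, 2.0000)
after link 3: o_3 = (1.4599, -3.5287, 6.7631)
after link 4: o_4 = (2.8929, -2.5466, 8.9952)

2.893 -2.547 8.995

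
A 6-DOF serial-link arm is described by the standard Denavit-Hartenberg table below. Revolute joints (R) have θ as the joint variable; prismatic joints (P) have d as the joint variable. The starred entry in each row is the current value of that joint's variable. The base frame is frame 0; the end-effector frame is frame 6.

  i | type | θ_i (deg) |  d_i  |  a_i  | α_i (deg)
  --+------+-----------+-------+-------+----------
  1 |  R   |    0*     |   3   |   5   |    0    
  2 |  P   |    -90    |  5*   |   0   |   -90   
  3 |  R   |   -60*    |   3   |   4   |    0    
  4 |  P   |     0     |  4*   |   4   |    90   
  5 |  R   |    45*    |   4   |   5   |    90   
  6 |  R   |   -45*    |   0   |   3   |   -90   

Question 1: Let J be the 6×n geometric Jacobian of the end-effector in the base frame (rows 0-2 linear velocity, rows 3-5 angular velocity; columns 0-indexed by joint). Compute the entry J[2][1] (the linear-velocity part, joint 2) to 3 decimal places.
1.000

prismatic axis z_1 = (0.0000,0.0000,1.0000)
J_v[:, 1] = z_1; J_ω[:, 1] = (0,0,0)
entry J[2][1] = 1.0000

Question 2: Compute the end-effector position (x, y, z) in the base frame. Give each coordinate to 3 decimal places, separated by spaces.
17.036 -4.891 20.228

after link 1: o_1 = (5.0000, 0.0000, 3.0000)
after link 2: o_2 = (5.0000, 0.0000, 8.0000)
after link 3: o_3 = (8.0000, -2.0000, 11.4641)
after link 4: o_4 = (12.0000, -4.0000, 14.9282)
after link 5: o_5 = (15.5355, -2.3037, 19.9901)
after link 6: o_6 = (17.0355, -4.8908, 20.2284)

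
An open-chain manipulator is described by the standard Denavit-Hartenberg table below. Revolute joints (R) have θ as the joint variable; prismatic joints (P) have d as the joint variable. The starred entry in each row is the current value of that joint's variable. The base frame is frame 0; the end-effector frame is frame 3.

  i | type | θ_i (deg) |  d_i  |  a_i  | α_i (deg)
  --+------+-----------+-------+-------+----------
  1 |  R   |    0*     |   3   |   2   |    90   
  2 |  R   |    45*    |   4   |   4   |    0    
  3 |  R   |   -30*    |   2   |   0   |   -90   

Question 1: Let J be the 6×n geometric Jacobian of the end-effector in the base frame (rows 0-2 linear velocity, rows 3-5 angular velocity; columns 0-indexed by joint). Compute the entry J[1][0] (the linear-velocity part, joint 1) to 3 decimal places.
axis z_0 = ẑ; lever o_n−o_0 = (4.8284,-6.0000,5.8284)
cross product → J_v[:, 0] = (6.0000,4.8284,-0.0000)
J_ω[:, 0] = z_0
entry J[1][0] = 4.8284

4.828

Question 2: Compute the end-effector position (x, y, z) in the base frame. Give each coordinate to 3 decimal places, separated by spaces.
4.828 -6.000 5.828

after link 1: o_1 = (2.0000, 0.0000, 3.0000)
after link 2: o_2 = (4.8284, -4.0000, 5.8284)
after link 3: o_3 = (4.8284, -6.0000, 5.8284)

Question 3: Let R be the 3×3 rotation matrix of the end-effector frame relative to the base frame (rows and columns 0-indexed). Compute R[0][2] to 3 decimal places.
-0.259

End-effector z-axis (col 2 of R) = (-0.2588,-0.0000,0.9659)
R[0][2] = -0.2588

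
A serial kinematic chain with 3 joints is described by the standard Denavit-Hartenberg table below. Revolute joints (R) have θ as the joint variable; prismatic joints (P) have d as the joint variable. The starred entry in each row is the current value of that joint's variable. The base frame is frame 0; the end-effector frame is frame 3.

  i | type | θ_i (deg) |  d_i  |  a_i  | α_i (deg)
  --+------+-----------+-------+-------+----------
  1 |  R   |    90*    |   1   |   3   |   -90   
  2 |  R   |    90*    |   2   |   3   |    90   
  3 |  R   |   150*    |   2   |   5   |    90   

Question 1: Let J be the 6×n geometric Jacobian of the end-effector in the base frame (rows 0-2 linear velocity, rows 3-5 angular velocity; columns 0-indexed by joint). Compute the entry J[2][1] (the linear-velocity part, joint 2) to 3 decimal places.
axis z_1 = (-1.0000,0.0000,0.0000); lever o_n−o_1 = (-4.5000,2.0000,1.3301)
cross product → J_v[:, 1] = (-0.0000,1.3301,-2.0000)
J_ω[:, 1] = z_1
entry J[2][1] = -2.0000

-2.000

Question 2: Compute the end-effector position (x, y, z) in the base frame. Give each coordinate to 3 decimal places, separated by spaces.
after link 1: o_1 = (0.0000, 3.0000, 1.0000)
after link 2: o_2 = (-2.0000, 3.0000, -2.0000)
after link 3: o_3 = (-4.5000, 5.0000, 2.3301)

-4.500 5.000 2.330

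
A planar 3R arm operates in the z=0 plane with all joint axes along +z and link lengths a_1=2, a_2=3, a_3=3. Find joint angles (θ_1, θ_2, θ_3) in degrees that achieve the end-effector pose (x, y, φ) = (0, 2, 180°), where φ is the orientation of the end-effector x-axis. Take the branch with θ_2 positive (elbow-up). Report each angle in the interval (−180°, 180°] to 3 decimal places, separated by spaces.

wrist centre = target − a_3·(cos φ, sin φ) = (3.0000, 2.0000)
cos θ_2 = (13.0000−2²−3²)/(2·2·3) = -0.0000; θ_2 = 90.0000° (elbow-up)
β = atan2(2.0000,3.0000) = 33.6901°; ψ = atan2(3.0000,2.0000) = 56.3099°
θ_1 = β − ψ = -22.6199°
θ_3 = φ − θ_1 − θ_2 = 112.6199° (wrapped to (-180°,180°])

-22.620 90.000 112.620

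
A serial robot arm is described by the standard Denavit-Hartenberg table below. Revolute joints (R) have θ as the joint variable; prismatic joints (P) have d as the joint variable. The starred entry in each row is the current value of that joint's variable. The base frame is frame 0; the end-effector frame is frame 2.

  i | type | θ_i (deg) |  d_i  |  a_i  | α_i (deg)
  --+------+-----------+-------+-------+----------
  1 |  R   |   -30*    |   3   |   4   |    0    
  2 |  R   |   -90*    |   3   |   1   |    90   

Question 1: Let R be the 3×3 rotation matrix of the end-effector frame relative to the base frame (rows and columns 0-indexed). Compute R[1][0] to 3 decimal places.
-0.866

End-effector x-axis (col 0 of R) = (-0.5000,-0.8660,0.0000)
R[1][0] = -0.8660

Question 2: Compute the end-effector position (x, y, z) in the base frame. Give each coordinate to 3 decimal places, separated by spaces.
after link 1: o_1 = (3.4641, -2.0000, 3.0000)
after link 2: o_2 = (2.9641, -2.8660, 6.0000)

2.964 -2.866 6.000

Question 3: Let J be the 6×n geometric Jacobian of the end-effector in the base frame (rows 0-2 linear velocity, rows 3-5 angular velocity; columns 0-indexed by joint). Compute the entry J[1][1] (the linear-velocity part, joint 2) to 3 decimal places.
axis z_1 = (0.0000,0.0000,1.0000); lever o_n−o_1 = (-0.5000,-0.8660,3.0000)
cross product → J_v[:, 1] = (0.8660,-0.5000,0.0000)
J_ω[:, 1] = z_1
entry J[1][1] = -0.5000

-0.500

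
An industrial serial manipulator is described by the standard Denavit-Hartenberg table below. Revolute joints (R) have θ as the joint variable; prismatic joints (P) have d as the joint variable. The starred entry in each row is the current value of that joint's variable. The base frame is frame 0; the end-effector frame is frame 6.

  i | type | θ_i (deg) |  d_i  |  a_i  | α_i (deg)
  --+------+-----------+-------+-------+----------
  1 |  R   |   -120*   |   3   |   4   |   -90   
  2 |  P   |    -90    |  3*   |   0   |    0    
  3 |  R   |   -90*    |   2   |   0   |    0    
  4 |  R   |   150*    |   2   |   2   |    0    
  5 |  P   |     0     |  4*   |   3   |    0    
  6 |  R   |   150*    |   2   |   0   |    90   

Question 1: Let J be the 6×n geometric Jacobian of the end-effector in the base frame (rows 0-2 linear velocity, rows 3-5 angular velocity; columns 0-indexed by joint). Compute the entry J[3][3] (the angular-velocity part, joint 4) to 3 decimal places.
axis z_3 = (0.8660,-0.5000,0.0000); lever o_n−o_3 = (4.7631,-7.7500,2.5000)
cross product → J_v[:, 3] = (-1.2500,-2.1651,-4.3301)
J_ω[:, 3] = z_3
entry J[3][3] = 0.8660

0.866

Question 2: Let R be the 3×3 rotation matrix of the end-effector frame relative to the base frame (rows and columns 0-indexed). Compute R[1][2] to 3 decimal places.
-0.750

End-effector z-axis (col 2 of R) = (-0.4330,-0.7500,-0.5000)
R[1][2] = -0.7500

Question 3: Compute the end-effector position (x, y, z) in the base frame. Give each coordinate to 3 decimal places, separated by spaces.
7.093 -13.714 5.500

after link 1: o_1 = (-2.0000, -3.4641, 3.0000)
after link 2: o_2 = (0.5981, -4.9641, 3.0000)
after link 3: o_3 = (2.3301, -5.9641, 3.0000)
after link 4: o_4 = (3.1962, -8.4641, 4.0000)
after link 5: o_5 = (5.3612, -12.7141, 5.5000)
after link 6: o_6 = (7.0933, -13.7141, 5.5000)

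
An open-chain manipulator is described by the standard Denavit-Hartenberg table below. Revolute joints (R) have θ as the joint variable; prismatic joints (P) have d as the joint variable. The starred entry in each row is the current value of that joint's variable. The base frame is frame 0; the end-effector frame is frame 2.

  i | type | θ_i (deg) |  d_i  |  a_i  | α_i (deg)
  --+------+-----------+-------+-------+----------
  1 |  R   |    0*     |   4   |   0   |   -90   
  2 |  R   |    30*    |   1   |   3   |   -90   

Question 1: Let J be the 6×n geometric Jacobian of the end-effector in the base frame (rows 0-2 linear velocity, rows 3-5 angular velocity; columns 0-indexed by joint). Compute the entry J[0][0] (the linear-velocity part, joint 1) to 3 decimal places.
-1.000

axis z_0 = ẑ; lever o_n−o_0 = (2.5981,1.0000,2.5000)
cross product → J_v[:, 0] = (-1.0000,2.5981,0.0000)
J_ω[:, 0] = z_0
entry J[0][0] = -1.0000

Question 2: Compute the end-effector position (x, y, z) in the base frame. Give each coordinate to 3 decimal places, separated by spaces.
2.598 1.000 2.500

after link 1: o_1 = (0.0000, 0.0000, 4.0000)
after link 2: o_2 = (2.5981, 1.0000, 2.5000)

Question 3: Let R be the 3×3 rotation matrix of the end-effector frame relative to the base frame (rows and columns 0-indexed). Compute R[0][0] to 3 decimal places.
0.866

End-effector x-axis (col 0 of R) = (0.8660,0.0000,-0.5000)
R[0][0] = 0.8660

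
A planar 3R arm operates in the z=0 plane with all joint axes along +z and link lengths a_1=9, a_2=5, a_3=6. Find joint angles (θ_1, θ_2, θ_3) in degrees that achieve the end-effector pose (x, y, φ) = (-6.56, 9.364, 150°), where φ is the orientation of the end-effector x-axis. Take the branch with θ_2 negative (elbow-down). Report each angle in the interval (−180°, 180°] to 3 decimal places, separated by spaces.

wrist centre = target − a_3·(cos φ, sin φ) = (-1.3638, 6.3640)
cos θ_2 = (42.3606−9²−5²)/(2·9·5) = -0.7071; θ_2 = -134.9998° (elbow-down)
β = atan2(6.3640,-1.3638) = 102.0959°; ψ = atan2(-3.5355,5.4645) = -32.9031°
θ_1 = β − ψ = 134.9990°
θ_3 = φ − θ_1 − θ_2 = 150.0009° (wrapped to (-180°,180°])

134.999 -135.000 150.001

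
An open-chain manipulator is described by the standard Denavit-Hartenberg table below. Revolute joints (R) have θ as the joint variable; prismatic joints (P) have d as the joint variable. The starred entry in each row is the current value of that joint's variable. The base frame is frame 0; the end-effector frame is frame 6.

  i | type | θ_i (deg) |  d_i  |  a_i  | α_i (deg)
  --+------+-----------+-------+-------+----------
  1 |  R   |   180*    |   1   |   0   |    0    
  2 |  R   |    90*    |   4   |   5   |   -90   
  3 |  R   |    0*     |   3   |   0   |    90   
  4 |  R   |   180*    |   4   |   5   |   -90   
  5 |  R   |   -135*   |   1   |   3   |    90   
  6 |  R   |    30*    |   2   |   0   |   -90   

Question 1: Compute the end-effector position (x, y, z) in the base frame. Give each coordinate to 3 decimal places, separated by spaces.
after link 1: o_1 = (0.0000, 0.0000, 1.0000)
after link 2: o_2 = (-0.0000, -5.0000, 5.0000)
after link 3: o_3 = (3.0000, -5.0000, 5.0000)
after link 4: o_4 = (3.0000, -0.0000, 9.0000)
after link 5: o_5 = (2.0000, -2.1213, 11.1213)
after link 6: o_6 = (2.0000, -3.5355, 9.7071)

2.000 -3.536 9.707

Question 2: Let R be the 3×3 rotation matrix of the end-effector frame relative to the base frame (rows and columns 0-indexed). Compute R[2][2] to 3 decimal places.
-0.354

End-effector z-axis (col 2 of R) = (-0.8660,0.3536,-0.3536)
R[2][2] = -0.3536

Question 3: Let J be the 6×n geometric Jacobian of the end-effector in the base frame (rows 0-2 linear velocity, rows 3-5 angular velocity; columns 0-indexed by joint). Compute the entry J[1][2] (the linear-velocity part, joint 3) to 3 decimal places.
-4.707

axis z_2 = (1.0000,-0.0000,0.0000); lever o_n−o_2 = (2.0000,1.4645,4.7071)
cross product → J_v[:, 2] = (-0.0000,-4.7071,1.4645)
J_ω[:, 2] = z_2
entry J[1][2] = -4.7071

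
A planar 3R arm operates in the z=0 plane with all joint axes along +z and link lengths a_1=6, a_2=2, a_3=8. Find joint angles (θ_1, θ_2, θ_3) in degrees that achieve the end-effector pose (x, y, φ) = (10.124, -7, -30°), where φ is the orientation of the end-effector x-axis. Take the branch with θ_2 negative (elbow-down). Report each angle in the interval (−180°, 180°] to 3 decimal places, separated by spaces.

-30.007 -150.011 150.018

wrist centre = target − a_3·(cos φ, sin φ) = (3.1958, -3.0000)
cos θ_2 = (19.2131−6²−2²)/(2·6·2) = -0.8661; θ_2 = -150.0109° (elbow-down)
β = atan2(-3.0000,3.1958) = -43.1900°; ψ = atan2(-0.9997,4.2678) = -13.1832°
θ_1 = β − ψ = -30.0068°
θ_3 = φ − θ_1 − θ_2 = 150.0176° (wrapped to (-180°,180°])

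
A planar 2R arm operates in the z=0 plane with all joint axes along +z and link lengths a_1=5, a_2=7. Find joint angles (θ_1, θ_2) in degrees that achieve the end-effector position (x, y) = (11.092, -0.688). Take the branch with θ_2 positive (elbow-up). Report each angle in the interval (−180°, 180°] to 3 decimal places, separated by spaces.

-29.993 44.990

cos θ_2 = (123.5058−5²−7²)/(2·5·7) = 0.7072; θ_2 = 44.9904° (elbow-up)
β = atan2(-0.6880,11.0920) = -3.5493°; ψ = atan2(4.9489,9.9506) = 26.4434°
θ_1 = β − ψ = -29.9927°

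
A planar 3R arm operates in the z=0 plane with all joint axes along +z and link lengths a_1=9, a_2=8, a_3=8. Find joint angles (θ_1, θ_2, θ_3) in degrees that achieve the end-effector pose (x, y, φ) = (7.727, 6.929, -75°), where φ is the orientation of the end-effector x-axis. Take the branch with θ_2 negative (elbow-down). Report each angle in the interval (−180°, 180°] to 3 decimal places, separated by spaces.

90.005 -45.010 -119.995

wrist centre = target − a_3·(cos φ, sin φ) = (5.6564, 14.6564)
cos θ_2 = (246.8057−9²−8²)/(2·9·8) = 0.7070; θ_2 = -45.0100° (elbow-down)
β = atan2(14.6564,5.6564) = 68.8966°; ψ = atan2(-5.6578,14.6559) = -21.1089°
θ_1 = β − ψ = 90.0054°
θ_3 = φ − θ_1 − θ_2 = -119.9955° (wrapped to (-180°,180°])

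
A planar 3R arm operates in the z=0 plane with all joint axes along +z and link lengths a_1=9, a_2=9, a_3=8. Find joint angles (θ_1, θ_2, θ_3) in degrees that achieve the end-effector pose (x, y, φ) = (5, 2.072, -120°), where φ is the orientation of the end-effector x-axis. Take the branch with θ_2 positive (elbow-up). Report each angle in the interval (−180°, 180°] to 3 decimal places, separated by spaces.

0.001 89.999 150.000

wrist centre = target − a_3·(cos φ, sin φ) = (9.0000, 9.0002)
cos θ_2 = (162.0037−9²−9²)/(2·9·9) = 0.0000; θ_2 = 89.9987° (elbow-up)
β = atan2(9.0002,9.0000) = 45.0006°; ψ = atan2(9.0000,9.0002) = 44.9994°
θ_1 = β − ψ = 0.0013°
θ_3 = φ − θ_1 − θ_2 = 150.0000° (wrapped to (-180°,180°])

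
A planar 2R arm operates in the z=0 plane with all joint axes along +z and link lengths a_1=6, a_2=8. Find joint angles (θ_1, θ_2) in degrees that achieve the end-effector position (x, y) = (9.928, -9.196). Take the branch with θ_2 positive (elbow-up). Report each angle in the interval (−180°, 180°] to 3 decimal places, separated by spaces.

cos θ_2 = (183.1316−6²−8²)/(2·6·8) = 0.8660; θ_2 = 30.0082° (elbow-up)
β = atan2(-9.1960,9.9280) = -42.8080°; ψ = atan2(4.0010,12.9276) = 17.1968°
θ_1 = β − ψ = -60.0048°

-60.005 30.008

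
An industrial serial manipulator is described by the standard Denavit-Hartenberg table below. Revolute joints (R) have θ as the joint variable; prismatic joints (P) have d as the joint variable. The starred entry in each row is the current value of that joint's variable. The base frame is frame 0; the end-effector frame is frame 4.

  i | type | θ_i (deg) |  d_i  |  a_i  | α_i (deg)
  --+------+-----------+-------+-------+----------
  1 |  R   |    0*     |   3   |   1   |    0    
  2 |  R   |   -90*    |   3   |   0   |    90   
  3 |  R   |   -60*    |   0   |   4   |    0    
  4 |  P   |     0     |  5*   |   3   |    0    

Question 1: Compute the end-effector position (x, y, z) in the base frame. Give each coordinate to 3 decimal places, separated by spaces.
after link 1: o_1 = (1.0000, 0.0000, 3.0000)
after link 2: o_2 = (1.0000, 0.0000, 6.0000)
after link 3: o_3 = (1.0000, -2.0000, 2.5359)
after link 4: o_4 = (-4.0000, -3.5000, -0.0622)

-4.000 -3.500 -0.062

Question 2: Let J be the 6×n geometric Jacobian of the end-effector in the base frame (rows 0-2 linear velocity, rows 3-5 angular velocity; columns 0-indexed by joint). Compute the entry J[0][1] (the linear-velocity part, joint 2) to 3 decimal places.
axis z_1 = (0.0000,0.0000,1.0000); lever o_n−o_1 = (-5.0000,-3.5000,-3.0622)
cross product → J_v[:, 1] = (3.5000,-5.0000,0.0000)
J_ω[:, 1] = z_1
entry J[0][1] = 3.5000

3.500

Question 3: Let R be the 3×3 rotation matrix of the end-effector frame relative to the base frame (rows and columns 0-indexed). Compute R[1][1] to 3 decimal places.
-0.866

End-effector y-axis (col 1 of R) = (0.0000,-0.8660,0.5000)
R[1][1] = -0.8660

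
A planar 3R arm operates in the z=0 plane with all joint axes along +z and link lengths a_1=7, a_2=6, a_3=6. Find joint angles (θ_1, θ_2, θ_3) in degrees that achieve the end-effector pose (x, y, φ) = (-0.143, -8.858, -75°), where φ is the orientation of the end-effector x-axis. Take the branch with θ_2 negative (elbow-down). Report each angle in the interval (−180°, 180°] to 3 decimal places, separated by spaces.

wrist centre = target − a_3·(cos φ, sin φ) = (-1.6959, -3.0624)
cos θ_2 = (12.2547−7²−6²)/(2·7·6) = -0.8660; θ_2 = -149.9989° (elbow-down)
β = atan2(-3.0624,-1.6959) = -118.9767°; ψ = atan2(-3.0001,1.8039) = -58.9823°
θ_1 = β − ψ = -59.9944°
θ_3 = φ − θ_1 − θ_2 = 134.9933° (wrapped to (-180°,180°])

-59.994 -149.999 134.993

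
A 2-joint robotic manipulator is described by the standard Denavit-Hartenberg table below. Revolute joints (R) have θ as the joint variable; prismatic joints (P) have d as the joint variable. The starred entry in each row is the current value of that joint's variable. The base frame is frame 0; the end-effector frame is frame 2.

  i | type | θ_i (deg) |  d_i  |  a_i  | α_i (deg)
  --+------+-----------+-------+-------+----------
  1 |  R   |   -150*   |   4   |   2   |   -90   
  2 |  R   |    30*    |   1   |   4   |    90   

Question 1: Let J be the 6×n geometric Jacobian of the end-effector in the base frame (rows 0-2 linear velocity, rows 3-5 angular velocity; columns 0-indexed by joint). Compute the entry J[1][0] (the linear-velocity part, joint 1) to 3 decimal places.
-4.232

axis z_0 = ẑ; lever o_n−o_0 = (-4.2321,-3.5981,2.0000)
cross product → J_v[:, 0] = (3.5981,-4.2321,0.0000)
J_ω[:, 0] = z_0
entry J[1][0] = -4.2321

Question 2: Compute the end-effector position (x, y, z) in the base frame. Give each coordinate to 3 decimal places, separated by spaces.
after link 1: o_1 = (-1.7321, -1.0000, 4.0000)
after link 2: o_2 = (-4.2321, -3.5981, 2.0000)

-4.232 -3.598 2.000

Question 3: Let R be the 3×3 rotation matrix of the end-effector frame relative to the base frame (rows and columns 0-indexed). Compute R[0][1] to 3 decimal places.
0.500

End-effector y-axis (col 1 of R) = (0.5000,-0.8660,0.0000)
R[0][1] = 0.5000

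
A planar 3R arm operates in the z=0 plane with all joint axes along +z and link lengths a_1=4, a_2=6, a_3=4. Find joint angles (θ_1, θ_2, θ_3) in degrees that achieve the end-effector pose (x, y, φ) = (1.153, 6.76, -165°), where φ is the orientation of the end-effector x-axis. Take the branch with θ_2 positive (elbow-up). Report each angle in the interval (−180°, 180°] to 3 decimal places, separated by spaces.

29.993 45.013 119.994

wrist centre = target − a_3·(cos φ, sin φ) = (5.0167, 7.7953)
cos θ_2 = (85.9336−4²−6²)/(2·4·6) = 0.7070; θ_2 = 45.0126° (elbow-up)
β = atan2(7.7953,5.0167) = 57.2364°; ψ = atan2(4.2436,8.2417) = 27.2435°
θ_1 = β − ψ = 29.9929°
θ_3 = φ − θ_1 − θ_2 = 119.9945° (wrapped to (-180°,180°])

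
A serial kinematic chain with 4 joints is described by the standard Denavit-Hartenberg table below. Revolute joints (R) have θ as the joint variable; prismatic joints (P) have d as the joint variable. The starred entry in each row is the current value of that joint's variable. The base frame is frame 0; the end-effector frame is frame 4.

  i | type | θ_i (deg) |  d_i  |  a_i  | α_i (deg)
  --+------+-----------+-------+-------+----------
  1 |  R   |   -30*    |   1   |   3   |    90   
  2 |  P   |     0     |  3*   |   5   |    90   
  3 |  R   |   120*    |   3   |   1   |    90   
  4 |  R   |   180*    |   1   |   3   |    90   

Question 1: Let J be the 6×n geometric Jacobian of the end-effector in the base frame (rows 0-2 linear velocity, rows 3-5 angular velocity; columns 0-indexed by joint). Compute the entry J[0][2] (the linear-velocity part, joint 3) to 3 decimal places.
axis z_2 = (-0.0000,-0.0000,-1.0000); lever o_n−o_2 = (2.2321,0.1340,-3.0000)
cross product → J_v[:, 2] = (0.1340,-2.2321,0.0000)
J_ω[:, 2] = z_2
entry J[0][2] = 0.1340

0.134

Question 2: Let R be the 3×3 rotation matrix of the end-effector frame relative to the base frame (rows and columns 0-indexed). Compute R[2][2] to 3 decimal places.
-1.000

End-effector z-axis (col 2 of R) = (-0.0000,-0.0000,-1.0000)
R[2][2] = -1.0000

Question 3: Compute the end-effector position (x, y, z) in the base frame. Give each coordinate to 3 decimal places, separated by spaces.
after link 1: o_1 = (2.5981, -1.5000, 1.0000)
after link 2: o_2 = (5.4282, -6.5981, 1.0000)
after link 3: o_3 = (4.5622, -7.0981, -2.0000)
after link 4: o_4 = (7.6603, -6.4641, -2.0000)

7.660 -6.464 -2.000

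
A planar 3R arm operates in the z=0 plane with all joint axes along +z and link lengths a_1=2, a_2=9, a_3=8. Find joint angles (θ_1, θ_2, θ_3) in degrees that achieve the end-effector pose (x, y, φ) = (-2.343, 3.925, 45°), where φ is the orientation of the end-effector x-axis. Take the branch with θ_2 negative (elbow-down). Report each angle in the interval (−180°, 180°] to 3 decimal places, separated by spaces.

-59.995 -120.006 -134.999

wrist centre = target − a_3·(cos φ, sin φ) = (-7.9999, -1.7319)
cos θ_2 = (66.9970−2²−9²)/(2·2·9) = -0.5001; θ_2 = -120.0055° (elbow-down)
β = atan2(-1.7319,-7.9999) = -167.7848°; ψ = atan2(-7.7938,-2.5008) = -107.7896°
θ_1 = β − ψ = -59.9952°
θ_3 = φ − θ_1 − θ_2 = -134.9993° (wrapped to (-180°,180°])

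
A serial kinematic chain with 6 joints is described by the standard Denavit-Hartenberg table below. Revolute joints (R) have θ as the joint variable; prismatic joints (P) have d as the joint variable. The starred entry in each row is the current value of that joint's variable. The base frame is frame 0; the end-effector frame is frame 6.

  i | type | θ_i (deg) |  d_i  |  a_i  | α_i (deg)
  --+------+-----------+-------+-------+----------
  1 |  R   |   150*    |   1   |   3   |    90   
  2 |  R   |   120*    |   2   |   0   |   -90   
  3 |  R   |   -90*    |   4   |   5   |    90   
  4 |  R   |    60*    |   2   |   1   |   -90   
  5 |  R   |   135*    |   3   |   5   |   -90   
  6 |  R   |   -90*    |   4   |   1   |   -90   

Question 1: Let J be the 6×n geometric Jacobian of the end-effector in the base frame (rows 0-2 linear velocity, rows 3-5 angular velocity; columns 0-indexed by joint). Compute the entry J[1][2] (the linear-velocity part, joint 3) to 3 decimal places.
axis z_2 = (0.7500,-0.4330,-0.5000); lever o_n−o_2 = (-0.1169,-1.2559,-1.7970)
cross product → J_v[:, 2] = (0.1502,1.4062,-0.9925)
J_ω[:, 2] = z_2
entry J[1][2] = 1.4062

1.406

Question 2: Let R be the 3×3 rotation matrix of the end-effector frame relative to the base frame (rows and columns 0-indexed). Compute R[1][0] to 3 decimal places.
-0.967

End-effector x-axis (col 0 of R) = (-0.0580,-0.9665,-0.2500)
R[1][0] = -0.9665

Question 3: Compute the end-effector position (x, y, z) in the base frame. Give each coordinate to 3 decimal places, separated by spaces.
-1.715 1.976 -0.797

after link 1: o_1 = (-2.5981, 1.5000, 1.0000)
after link 2: o_2 = (-1.5981, 3.2321, 1.0000)
after link 3: o_3 = (3.9019, 5.8301, -1.0000)
after link 4: o_4 = (3.9354, 6.3881, -3.1651)
after link 5: o_5 = (2.1120, 2.3996, 0.6777)
after link 6: o_6 = (-1.7150, 1.9761, -0.7970)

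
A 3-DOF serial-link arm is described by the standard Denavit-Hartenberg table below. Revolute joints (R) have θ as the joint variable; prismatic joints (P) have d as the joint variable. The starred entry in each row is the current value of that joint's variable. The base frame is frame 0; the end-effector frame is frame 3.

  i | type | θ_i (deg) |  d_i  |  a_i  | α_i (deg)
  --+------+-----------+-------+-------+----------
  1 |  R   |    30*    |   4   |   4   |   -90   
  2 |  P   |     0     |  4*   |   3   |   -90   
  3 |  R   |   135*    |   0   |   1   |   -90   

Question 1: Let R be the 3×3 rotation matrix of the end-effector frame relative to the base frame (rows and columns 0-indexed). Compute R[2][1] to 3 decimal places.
1.000

End-effector y-axis (col 1 of R) = (0.0000,-0.0000,1.0000)
R[2][1] = 1.0000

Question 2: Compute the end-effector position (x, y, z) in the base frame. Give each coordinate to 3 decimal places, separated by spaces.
3.803 5.998 4.000

after link 1: o_1 = (3.4641, 2.0000, 4.0000)
after link 2: o_2 = (4.0622, 6.9641, 4.0000)
after link 3: o_3 = (3.8034, 5.9982, 4.0000)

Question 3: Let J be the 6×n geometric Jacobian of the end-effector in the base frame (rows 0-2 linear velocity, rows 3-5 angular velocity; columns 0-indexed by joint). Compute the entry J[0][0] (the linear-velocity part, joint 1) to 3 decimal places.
-5.998

axis z_0 = ẑ; lever o_n−o_0 = (3.8034,5.9982,4.0000)
cross product → J_v[:, 0] = (-5.9982,3.8034,0.0000)
J_ω[:, 0] = z_0
entry J[0][0] = -5.9982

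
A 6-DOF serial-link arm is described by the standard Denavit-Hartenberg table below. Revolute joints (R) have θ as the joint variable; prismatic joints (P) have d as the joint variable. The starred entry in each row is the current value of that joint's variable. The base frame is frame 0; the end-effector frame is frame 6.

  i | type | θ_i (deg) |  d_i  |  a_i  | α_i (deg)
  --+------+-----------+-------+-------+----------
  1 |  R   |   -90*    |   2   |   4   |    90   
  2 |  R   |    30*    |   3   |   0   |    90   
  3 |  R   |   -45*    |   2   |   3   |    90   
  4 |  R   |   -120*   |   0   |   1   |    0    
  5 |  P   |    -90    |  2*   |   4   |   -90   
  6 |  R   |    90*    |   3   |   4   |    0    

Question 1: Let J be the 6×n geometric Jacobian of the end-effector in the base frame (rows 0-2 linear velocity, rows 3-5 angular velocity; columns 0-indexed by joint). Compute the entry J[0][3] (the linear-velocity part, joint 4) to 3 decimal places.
axis z_3 = (0.7071,0.6124,-0.3536); lever o_n−o_3 = (-5.2779,2.8534,0.0432)
cross product → J_v[:, 3] = (1.0353,1.8355,5.2497)
J_ω[:, 3] = z_3
entry J[0][3] = 1.0353

1.035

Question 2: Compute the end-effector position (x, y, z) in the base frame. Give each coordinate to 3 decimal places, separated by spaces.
after link 1: o_1 = (0.0000, -4.0000, 2.0000)
after link 2: o_2 = (-3.0000, -4.0000, 2.0000)
after link 3: o_3 = (-0.8787, -6.8371, 1.3286)
after link 4: o_4 = (-1.2322, -6.0979, 1.9018)
after link 5: o_5 = (-2.2675, -3.7519, -1.7621)
after link 6: o_6 = (-6.1566, -3.9837, 1.3718)

-6.157 -3.984 1.372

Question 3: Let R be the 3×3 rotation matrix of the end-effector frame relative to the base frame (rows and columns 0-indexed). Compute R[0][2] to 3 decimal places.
End-effector z-axis (col 2 of R) = (-0.3536,0.7392,0.5732)
R[0][2] = -0.3536

-0.354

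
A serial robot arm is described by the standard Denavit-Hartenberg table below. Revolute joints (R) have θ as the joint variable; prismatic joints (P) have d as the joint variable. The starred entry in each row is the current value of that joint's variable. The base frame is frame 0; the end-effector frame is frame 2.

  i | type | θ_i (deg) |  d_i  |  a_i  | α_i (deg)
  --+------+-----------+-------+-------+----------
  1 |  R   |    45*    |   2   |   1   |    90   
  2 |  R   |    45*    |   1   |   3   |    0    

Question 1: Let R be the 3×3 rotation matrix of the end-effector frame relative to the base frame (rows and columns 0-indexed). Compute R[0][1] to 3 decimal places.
-0.500

End-effector y-axis (col 1 of R) = (-0.5000,-0.5000,0.7071)
R[0][1] = -0.5000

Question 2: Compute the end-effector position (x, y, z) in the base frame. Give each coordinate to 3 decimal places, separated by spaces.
after link 1: o_1 = (0.7071, 0.7071, 2.0000)
after link 2: o_2 = (2.9142, 1.5000, 4.1213)

2.914 1.500 4.121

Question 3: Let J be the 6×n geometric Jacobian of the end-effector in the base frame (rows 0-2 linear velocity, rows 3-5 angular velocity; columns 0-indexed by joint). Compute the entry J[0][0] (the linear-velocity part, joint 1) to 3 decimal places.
-1.500

axis z_0 = ẑ; lever o_n−o_0 = (2.9142,1.5000,4.1213)
cross product → J_v[:, 0] = (-1.5000,2.9142,0.0000)
J_ω[:, 0] = z_0
entry J[0][0] = -1.5000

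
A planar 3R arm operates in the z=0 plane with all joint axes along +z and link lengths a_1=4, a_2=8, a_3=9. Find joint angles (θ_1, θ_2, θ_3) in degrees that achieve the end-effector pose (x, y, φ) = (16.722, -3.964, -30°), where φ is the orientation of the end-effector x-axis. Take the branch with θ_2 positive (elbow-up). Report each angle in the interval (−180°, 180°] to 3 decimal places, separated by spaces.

wrist centre = target − a_3·(cos φ, sin φ) = (8.9278, 0.5360)
cos θ_2 = (79.9924−4²−8²)/(2·4·8) = -0.0001; θ_2 = 90.0068° (elbow-up)
β = atan2(0.5360,8.9278) = 3.4358°; ψ = atan2(8.0000,3.9990) = 63.4404°
θ_1 = β − ψ = -60.0046°
θ_3 = φ − θ_1 − θ_2 = -60.0022° (wrapped to (-180°,180°])

-60.005 90.007 -60.002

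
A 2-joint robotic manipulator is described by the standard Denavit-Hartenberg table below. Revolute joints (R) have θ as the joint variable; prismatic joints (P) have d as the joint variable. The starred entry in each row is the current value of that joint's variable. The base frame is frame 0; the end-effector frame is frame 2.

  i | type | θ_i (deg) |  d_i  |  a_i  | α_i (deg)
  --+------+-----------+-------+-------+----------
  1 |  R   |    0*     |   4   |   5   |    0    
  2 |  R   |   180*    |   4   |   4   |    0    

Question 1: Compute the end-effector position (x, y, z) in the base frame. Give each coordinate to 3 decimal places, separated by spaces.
after link 1: o_1 = (5.0000, 0.0000, 4.0000)
after link 2: o_2 = (1.0000, 0.0000, 8.0000)

1.000 0.000 8.000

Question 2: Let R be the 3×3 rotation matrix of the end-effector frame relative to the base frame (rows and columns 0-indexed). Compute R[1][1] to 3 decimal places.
End-effector y-axis (col 1 of R) = (-0.0000,-1.0000,0.0000)
R[1][1] = -1.0000

-1.000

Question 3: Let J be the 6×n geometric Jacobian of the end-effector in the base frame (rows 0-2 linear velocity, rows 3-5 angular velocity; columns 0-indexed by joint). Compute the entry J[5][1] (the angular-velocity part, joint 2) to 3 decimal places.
axis z_1 = (0.0000,0.0000,1.0000); lever o_n−o_1 = (-4.0000,0.0000,4.0000)
cross product → J_v[:, 1] = (-0.0000,-4.0000,0.0000)
J_ω[:, 1] = z_1
entry J[5][1] = 1.0000

1.000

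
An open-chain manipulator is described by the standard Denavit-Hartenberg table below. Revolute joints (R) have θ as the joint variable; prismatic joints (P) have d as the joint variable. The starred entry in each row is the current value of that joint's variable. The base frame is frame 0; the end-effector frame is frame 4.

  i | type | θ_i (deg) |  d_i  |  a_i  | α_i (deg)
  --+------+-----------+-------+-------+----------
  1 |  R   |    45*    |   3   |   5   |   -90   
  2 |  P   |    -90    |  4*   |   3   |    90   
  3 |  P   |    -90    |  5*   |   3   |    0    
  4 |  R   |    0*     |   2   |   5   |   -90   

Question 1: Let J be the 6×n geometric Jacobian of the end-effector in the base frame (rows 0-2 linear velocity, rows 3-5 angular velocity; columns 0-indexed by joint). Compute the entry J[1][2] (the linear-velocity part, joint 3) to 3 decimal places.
prismatic axis z_2 = (-0.7071,-0.7071,0.0000)
J_v[:, 2] = z_2; J_ω[:, 2] = (0,0,0)
entry J[1][2] = -0.7071

-0.707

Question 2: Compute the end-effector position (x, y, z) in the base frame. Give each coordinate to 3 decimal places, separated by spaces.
1.414 -4.243 6.000

after link 1: o_1 = (3.5355, 3.5355, 3.0000)
after link 2: o_2 = (0.7071, 6.3640, 6.0000)
after link 3: o_3 = (-0.7071, 0.7071, 6.0000)
after link 4: o_4 = (1.4142, -4.2426, 6.0000)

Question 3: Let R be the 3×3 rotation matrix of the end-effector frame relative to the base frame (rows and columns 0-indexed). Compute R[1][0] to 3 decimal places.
-0.707

End-effector x-axis (col 0 of R) = (0.7071,-0.7071,0.0000)
R[1][0] = -0.7071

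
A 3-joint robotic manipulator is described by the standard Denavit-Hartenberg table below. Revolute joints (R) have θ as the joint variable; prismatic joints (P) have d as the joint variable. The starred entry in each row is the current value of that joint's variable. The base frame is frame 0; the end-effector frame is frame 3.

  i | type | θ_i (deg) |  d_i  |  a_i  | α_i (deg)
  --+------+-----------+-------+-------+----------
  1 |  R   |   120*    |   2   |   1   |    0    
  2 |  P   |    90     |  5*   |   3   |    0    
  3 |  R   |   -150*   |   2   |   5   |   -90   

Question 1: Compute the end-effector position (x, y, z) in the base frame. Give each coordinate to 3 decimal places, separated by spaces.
after link 1: o_1 = (-0.5000, 0.8660, 2.0000)
after link 2: o_2 = (-3.0981, -0.6340, 7.0000)
after link 3: o_3 = (-0.5981, 3.6962, 9.0000)

-0.598 3.696 9.000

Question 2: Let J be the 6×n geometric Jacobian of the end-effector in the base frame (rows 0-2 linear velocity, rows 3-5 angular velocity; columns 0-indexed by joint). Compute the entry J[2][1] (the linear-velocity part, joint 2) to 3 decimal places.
prismatic axis z_1 = (0.0000,0.0000,1.0000)
J_v[:, 1] = z_1; J_ω[:, 1] = (0,0,0)
entry J[2][1] = 1.0000

1.000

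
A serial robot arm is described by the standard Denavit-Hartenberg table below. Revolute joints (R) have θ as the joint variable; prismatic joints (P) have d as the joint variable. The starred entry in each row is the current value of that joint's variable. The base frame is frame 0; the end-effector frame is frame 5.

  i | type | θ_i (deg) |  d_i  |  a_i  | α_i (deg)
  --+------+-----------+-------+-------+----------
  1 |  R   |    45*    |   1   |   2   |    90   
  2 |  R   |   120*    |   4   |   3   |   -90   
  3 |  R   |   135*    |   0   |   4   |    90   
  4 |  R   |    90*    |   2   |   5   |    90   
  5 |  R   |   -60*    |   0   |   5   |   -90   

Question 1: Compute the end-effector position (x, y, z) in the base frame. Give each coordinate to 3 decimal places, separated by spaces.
after link 1: o_1 = (1.4142, 1.4142, 1.0000)
after link 2: o_2 = (3.1820, -2.4749, 3.5981)
after link 3: o_3 = (2.1820, 0.5251, 1.1486)
after link 4: o_4 = (-2.3799, -2.0367, -0.1267)
after link 5: o_5 = (-0.6632, -4.6502, -4.0283)

-0.663 -4.650 -4.028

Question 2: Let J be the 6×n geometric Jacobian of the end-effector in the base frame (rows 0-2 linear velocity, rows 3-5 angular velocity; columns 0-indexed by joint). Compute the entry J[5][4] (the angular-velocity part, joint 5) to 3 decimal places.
-0.612

axis z_4 = (-0.2500,0.7500,-0.6124); lever o_n−o_4 = (1.7167,-2.6135,-3.9017)
cross product → J_v[:, 4] = (-4.5267,-2.0267,-0.6341)
J_ω[:, 4] = z_4
entry J[5][4] = -0.6124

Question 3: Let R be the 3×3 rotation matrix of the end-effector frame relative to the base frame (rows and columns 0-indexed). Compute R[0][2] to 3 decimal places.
-0.905

End-effector z-axis (col 2 of R) = (-0.9053,-0.4053,-0.1268)
R[0][2] = -0.9053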